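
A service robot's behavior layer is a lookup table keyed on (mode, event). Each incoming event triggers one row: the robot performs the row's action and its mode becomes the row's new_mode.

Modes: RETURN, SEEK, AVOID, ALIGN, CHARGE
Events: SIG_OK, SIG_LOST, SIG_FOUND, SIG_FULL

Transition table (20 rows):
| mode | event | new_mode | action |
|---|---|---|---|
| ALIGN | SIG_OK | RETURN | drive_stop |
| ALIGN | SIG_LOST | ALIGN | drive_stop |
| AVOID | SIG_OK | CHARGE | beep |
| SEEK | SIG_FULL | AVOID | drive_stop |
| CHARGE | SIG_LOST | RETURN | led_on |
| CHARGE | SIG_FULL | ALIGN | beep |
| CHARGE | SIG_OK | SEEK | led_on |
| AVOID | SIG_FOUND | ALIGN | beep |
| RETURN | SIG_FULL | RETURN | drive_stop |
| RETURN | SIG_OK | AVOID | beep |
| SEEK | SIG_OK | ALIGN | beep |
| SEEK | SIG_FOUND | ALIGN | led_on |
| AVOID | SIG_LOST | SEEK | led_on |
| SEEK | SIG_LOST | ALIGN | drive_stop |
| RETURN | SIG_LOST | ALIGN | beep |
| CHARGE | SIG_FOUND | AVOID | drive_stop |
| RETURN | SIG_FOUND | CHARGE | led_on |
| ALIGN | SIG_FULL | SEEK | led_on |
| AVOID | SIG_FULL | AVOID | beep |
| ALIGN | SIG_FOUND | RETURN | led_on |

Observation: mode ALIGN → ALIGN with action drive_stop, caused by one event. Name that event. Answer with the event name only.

SIG_LOST

try SIG_OK: (ALIGN, SIG_OK) → (RETURN, drive_stop)
try SIG_LOST: (ALIGN, SIG_LOST) → (ALIGN, drive_stop)  ← matches
try SIG_FOUND: (ALIGN, SIG_FOUND) → (RETURN, led_on)
try SIG_FULL: (ALIGN, SIG_FULL) → (SEEK, led_on)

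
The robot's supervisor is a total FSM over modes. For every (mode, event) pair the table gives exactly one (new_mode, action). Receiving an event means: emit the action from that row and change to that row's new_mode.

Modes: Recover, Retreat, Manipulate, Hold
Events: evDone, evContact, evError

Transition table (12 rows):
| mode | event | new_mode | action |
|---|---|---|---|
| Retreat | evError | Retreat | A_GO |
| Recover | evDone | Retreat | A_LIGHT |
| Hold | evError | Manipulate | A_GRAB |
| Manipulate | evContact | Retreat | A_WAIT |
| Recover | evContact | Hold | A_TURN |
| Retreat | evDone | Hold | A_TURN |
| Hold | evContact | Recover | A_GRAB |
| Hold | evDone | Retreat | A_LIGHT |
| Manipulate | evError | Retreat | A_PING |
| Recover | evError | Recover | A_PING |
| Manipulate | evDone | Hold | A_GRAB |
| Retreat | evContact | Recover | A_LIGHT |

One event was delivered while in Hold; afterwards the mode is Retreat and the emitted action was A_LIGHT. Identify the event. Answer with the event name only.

evDone

try evDone: (Hold, evDone) → (Retreat, A_LIGHT)  ← matches
try evContact: (Hold, evContact) → (Recover, A_GRAB)
try evError: (Hold, evError) → (Manipulate, A_GRAB)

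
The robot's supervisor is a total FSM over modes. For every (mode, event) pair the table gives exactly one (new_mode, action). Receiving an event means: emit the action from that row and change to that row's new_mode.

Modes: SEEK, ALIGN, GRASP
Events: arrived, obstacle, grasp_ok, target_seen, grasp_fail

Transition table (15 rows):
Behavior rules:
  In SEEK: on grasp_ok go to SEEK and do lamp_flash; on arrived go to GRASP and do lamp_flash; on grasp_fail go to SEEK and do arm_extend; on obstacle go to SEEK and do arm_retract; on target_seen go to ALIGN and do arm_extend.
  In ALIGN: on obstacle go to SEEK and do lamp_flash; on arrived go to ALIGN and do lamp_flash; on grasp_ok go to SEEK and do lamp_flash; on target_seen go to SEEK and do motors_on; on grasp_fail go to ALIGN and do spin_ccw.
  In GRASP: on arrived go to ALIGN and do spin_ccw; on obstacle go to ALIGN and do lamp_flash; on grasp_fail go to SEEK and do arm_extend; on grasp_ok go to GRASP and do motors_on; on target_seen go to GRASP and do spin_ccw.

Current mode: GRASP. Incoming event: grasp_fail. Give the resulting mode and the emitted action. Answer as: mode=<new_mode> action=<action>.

current mode = GRASP; filter table to that mode:
  (GRASP, arrived) → (ALIGN, spin_ccw)
  (GRASP, obstacle) → (ALIGN, lamp_flash)
  (GRASP, grasp_fail) → (SEEK, arm_extend)  ← event matches
  (GRASP, grasp_ok) → (GRASP, motors_on)
  (GRASP, target_seen) → (GRASP, spin_ccw)
event = grasp_fail selects (SEEK, arm_extend)

mode=SEEK action=arm_extend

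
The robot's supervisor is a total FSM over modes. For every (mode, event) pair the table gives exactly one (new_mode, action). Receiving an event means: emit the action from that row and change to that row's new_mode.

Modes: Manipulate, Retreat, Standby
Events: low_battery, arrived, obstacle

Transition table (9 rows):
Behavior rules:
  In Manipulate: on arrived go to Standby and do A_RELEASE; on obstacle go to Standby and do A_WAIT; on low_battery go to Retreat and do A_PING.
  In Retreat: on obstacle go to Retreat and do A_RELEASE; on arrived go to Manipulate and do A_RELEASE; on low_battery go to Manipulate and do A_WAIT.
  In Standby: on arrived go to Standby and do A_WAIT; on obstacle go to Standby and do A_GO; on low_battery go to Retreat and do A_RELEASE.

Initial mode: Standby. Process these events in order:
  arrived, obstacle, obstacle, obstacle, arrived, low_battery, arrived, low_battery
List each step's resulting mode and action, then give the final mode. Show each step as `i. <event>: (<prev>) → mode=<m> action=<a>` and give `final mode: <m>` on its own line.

1. arrived: (Standby) → mode=Standby action=A_WAIT
2. obstacle: (Standby) → mode=Standby action=A_GO
3. obstacle: (Standby) → mode=Standby action=A_GO
4. obstacle: (Standby) → mode=Standby action=A_GO
5. arrived: (Standby) → mode=Standby action=A_WAIT
6. low_battery: (Standby) → mode=Retreat action=A_RELEASE
7. arrived: (Retreat) → mode=Manipulate action=A_RELEASE
8. low_battery: (Manipulate) → mode=Retreat action=A_PING

final mode: Retreat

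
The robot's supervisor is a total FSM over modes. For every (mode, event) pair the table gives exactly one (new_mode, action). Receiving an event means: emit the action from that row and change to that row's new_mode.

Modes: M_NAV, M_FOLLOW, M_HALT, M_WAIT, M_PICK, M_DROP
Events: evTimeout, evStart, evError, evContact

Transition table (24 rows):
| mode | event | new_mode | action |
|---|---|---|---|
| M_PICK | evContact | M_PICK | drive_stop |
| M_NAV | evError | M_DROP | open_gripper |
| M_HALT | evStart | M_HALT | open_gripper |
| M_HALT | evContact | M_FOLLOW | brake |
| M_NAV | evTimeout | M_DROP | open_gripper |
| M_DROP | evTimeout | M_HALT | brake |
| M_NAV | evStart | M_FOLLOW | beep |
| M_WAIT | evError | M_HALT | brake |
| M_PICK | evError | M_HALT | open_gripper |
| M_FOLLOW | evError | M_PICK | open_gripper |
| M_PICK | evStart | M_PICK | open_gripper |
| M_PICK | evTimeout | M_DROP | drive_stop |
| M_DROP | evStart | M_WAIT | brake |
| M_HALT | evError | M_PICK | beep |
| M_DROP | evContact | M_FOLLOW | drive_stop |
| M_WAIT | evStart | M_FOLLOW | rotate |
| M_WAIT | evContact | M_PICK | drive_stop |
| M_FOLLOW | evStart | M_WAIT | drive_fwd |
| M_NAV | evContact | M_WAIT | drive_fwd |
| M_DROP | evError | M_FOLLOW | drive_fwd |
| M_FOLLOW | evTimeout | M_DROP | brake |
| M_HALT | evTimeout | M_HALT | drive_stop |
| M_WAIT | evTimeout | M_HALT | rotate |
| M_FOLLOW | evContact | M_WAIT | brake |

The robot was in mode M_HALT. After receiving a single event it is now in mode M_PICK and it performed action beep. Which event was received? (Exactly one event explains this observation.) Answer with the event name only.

try evTimeout: (M_HALT, evTimeout) → (M_HALT, drive_stop)
try evStart: (M_HALT, evStart) → (M_HALT, open_gripper)
try evError: (M_HALT, evError) → (M_PICK, beep)  ← matches
try evContact: (M_HALT, evContact) → (M_FOLLOW, brake)

evError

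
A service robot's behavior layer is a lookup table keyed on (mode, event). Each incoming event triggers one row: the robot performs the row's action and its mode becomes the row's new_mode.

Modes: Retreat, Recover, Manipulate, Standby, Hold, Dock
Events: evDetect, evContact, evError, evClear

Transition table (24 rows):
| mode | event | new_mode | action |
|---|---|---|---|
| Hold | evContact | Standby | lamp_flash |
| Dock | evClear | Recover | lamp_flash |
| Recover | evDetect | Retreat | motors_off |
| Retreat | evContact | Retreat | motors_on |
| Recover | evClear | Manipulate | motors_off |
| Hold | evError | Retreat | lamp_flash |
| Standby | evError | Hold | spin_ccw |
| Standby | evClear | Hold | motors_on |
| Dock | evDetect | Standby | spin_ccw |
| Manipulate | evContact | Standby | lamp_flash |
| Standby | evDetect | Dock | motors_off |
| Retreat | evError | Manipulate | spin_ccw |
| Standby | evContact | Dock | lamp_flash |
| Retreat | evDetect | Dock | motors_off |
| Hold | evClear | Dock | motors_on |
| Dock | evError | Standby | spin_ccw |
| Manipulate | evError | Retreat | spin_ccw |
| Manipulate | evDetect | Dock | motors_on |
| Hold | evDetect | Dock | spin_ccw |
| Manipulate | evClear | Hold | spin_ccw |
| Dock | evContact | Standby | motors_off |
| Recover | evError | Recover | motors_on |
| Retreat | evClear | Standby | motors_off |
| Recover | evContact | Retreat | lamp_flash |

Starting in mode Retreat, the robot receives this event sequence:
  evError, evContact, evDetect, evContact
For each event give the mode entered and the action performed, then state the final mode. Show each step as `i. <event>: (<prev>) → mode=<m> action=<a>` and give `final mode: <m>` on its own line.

final mode: Standby

1. evError: (Retreat) → mode=Manipulate action=spin_ccw
2. evContact: (Manipulate) → mode=Standby action=lamp_flash
3. evDetect: (Standby) → mode=Dock action=motors_off
4. evContact: (Dock) → mode=Standby action=motors_off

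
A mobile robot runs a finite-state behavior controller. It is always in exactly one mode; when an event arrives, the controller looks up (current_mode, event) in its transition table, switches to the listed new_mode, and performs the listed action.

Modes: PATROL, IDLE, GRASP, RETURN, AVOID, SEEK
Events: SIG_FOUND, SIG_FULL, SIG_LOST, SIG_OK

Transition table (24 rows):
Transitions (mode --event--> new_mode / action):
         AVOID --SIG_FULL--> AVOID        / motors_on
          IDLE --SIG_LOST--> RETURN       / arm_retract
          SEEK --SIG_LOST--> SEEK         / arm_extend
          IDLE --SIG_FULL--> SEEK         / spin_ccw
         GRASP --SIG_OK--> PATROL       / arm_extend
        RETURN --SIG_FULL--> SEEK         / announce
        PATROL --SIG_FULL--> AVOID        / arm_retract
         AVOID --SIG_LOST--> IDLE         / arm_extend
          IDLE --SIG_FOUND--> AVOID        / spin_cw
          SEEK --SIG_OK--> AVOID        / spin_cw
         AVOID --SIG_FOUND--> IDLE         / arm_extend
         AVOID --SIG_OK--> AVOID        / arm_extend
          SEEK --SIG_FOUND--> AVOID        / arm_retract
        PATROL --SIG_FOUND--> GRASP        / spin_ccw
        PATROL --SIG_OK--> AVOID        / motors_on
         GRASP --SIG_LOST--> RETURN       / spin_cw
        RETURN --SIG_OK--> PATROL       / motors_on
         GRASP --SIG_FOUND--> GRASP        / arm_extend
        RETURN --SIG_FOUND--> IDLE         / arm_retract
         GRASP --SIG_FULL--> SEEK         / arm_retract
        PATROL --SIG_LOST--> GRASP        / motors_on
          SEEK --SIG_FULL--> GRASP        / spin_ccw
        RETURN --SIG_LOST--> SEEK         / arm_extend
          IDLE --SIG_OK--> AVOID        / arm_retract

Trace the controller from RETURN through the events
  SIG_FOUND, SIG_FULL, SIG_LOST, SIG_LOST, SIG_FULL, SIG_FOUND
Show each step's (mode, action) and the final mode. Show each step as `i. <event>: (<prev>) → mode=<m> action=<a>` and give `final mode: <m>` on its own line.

final mode: GRASP

1. SIG_FOUND: (RETURN) → mode=IDLE action=arm_retract
2. SIG_FULL: (IDLE) → mode=SEEK action=spin_ccw
3. SIG_LOST: (SEEK) → mode=SEEK action=arm_extend
4. SIG_LOST: (SEEK) → mode=SEEK action=arm_extend
5. SIG_FULL: (SEEK) → mode=GRASP action=spin_ccw
6. SIG_FOUND: (GRASP) → mode=GRASP action=arm_extend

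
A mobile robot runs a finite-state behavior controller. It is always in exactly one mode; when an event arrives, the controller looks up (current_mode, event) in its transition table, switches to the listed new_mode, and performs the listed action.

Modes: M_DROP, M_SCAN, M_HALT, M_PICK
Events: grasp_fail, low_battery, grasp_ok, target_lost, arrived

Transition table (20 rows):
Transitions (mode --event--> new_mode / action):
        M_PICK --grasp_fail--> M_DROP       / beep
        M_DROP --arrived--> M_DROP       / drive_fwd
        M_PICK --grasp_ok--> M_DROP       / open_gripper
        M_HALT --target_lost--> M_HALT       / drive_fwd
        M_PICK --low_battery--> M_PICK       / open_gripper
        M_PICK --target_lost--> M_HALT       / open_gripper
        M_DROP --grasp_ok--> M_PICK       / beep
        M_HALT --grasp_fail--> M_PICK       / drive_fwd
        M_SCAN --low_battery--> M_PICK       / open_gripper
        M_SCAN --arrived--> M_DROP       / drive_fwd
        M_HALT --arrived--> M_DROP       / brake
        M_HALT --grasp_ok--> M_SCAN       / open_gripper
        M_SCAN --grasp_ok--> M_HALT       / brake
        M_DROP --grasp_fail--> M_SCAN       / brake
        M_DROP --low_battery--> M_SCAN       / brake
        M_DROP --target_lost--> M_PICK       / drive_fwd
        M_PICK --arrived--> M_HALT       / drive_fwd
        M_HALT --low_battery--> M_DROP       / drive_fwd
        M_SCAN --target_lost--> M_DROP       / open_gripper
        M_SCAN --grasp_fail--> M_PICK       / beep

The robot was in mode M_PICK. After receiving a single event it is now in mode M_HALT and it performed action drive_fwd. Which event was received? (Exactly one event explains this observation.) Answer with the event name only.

try grasp_fail: (M_PICK, grasp_fail) → (M_DROP, beep)
try low_battery: (M_PICK, low_battery) → (M_PICK, open_gripper)
try grasp_ok: (M_PICK, grasp_ok) → (M_DROP, open_gripper)
try target_lost: (M_PICK, target_lost) → (M_HALT, open_gripper)
try arrived: (M_PICK, arrived) → (M_HALT, drive_fwd)  ← matches

arrived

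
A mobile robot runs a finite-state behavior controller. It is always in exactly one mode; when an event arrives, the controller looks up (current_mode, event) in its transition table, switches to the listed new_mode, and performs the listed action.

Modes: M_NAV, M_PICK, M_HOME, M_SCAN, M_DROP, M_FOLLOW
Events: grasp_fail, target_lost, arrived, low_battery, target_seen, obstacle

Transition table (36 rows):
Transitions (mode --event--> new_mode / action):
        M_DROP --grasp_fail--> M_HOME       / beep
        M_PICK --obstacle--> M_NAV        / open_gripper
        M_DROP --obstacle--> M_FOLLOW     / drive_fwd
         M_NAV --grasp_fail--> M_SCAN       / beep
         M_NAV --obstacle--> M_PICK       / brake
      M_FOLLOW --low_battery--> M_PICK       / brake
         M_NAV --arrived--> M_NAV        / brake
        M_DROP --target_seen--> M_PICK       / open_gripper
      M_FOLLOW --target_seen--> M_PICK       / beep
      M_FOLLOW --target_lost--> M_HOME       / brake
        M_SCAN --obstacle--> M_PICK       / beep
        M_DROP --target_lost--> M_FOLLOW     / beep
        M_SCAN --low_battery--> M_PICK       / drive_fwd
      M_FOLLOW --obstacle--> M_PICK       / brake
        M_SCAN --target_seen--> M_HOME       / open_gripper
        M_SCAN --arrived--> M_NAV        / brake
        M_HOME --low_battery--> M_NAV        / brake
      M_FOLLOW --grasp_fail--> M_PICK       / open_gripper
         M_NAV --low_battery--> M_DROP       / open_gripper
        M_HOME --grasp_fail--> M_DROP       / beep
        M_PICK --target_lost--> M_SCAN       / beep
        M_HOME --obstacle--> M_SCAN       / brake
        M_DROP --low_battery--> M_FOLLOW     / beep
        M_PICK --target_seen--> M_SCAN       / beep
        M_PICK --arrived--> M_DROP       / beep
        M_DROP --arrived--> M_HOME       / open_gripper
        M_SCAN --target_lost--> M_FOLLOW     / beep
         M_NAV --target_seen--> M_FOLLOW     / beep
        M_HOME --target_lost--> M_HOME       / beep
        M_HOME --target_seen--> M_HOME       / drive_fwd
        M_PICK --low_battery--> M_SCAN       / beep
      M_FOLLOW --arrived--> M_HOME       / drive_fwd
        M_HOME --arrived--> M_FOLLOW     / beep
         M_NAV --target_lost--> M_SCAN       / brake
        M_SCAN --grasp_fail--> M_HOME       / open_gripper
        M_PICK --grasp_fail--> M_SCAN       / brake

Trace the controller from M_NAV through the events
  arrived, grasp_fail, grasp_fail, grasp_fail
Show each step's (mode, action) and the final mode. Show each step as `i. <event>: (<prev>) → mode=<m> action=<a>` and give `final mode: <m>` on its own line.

final mode: M_DROP

1. arrived: (M_NAV) → mode=M_NAV action=brake
2. grasp_fail: (M_NAV) → mode=M_SCAN action=beep
3. grasp_fail: (M_SCAN) → mode=M_HOME action=open_gripper
4. grasp_fail: (M_HOME) → mode=M_DROP action=beep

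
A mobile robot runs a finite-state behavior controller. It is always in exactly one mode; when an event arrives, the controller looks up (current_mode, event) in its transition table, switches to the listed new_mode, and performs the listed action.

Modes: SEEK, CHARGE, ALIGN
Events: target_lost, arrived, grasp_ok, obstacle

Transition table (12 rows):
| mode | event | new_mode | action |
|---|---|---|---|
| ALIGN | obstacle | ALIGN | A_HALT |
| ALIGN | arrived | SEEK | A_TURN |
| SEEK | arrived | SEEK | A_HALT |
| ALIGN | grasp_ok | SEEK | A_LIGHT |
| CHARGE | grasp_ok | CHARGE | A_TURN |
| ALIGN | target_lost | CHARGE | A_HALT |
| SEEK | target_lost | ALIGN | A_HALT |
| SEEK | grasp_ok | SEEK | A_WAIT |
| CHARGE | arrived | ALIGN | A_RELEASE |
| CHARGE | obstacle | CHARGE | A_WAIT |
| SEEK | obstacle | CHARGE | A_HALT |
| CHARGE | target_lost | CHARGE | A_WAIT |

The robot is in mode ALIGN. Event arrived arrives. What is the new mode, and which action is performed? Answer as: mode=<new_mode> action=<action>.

mode=SEEK action=A_TURN

current mode = ALIGN; filter table to that mode:
  (ALIGN, obstacle) → (ALIGN, A_HALT)
  (ALIGN, arrived) → (SEEK, A_TURN)  ← event matches
  (ALIGN, grasp_ok) → (SEEK, A_LIGHT)
  (ALIGN, target_lost) → (CHARGE, A_HALT)
event = arrived selects (SEEK, A_TURN)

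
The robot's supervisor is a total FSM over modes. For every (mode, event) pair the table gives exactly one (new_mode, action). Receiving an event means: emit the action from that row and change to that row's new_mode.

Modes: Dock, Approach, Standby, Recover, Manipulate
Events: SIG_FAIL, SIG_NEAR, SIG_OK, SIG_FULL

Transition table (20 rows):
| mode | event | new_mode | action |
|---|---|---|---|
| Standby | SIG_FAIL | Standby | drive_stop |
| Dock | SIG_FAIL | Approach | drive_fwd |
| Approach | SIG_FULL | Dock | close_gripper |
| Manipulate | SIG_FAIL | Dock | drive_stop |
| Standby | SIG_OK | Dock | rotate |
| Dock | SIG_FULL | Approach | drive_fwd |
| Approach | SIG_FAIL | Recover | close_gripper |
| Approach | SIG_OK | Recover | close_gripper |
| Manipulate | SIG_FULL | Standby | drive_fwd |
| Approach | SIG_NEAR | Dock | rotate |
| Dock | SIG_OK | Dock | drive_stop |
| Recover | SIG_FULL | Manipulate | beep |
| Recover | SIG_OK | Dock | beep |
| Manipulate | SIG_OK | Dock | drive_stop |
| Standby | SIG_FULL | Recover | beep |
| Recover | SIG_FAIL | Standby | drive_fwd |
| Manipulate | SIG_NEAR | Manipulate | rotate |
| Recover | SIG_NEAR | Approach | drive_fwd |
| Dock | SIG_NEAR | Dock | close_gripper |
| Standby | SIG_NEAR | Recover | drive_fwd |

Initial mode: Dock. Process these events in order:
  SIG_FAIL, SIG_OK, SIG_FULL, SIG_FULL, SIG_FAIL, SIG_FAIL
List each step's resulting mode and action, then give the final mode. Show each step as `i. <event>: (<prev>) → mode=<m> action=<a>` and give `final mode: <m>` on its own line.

final mode: Standby

1. SIG_FAIL: (Dock) → mode=Approach action=drive_fwd
2. SIG_OK: (Approach) → mode=Recover action=close_gripper
3. SIG_FULL: (Recover) → mode=Manipulate action=beep
4. SIG_FULL: (Manipulate) → mode=Standby action=drive_fwd
5. SIG_FAIL: (Standby) → mode=Standby action=drive_stop
6. SIG_FAIL: (Standby) → mode=Standby action=drive_stop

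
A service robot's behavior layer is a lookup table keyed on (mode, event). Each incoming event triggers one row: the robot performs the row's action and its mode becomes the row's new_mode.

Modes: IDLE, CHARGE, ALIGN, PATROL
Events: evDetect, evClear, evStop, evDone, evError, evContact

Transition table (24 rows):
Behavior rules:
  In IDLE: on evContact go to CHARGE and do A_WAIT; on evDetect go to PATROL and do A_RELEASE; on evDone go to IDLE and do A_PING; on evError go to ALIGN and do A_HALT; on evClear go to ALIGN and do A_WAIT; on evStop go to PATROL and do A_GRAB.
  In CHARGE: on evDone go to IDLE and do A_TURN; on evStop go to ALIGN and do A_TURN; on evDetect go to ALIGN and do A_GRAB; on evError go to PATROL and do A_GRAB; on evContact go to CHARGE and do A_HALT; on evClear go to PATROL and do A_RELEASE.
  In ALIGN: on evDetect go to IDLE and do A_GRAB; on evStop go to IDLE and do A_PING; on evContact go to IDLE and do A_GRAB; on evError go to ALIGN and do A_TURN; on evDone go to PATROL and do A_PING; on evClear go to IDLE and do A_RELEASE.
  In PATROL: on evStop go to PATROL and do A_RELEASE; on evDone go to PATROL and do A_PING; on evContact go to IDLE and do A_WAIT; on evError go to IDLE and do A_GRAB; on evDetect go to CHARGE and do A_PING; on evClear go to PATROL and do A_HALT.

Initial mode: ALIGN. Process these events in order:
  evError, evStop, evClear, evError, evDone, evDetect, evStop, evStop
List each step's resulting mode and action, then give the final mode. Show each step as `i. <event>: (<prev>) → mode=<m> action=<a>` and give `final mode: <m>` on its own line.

1. evError: (ALIGN) → mode=ALIGN action=A_TURN
2. evStop: (ALIGN) → mode=IDLE action=A_PING
3. evClear: (IDLE) → mode=ALIGN action=A_WAIT
4. evError: (ALIGN) → mode=ALIGN action=A_TURN
5. evDone: (ALIGN) → mode=PATROL action=A_PING
6. evDetect: (PATROL) → mode=CHARGE action=A_PING
7. evStop: (CHARGE) → mode=ALIGN action=A_TURN
8. evStop: (ALIGN) → mode=IDLE action=A_PING

final mode: IDLE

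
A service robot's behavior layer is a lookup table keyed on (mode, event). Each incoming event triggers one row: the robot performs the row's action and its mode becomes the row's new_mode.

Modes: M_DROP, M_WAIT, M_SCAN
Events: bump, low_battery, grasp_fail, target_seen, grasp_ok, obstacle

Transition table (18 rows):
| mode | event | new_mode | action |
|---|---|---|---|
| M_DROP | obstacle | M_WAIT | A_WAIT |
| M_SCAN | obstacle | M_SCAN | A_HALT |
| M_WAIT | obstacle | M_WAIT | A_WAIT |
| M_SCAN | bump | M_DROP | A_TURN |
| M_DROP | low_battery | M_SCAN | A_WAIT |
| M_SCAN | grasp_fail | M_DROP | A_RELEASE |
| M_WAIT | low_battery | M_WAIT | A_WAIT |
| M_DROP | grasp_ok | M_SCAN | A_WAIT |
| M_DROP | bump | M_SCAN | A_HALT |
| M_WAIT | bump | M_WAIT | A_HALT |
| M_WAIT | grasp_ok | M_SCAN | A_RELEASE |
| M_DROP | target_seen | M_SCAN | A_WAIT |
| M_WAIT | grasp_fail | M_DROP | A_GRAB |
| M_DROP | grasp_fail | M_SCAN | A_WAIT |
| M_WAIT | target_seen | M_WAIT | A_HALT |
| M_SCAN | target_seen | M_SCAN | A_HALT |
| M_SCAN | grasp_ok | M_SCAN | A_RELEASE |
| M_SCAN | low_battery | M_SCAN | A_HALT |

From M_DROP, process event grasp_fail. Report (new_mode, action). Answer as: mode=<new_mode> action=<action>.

current mode = M_DROP; filter table to that mode:
  (M_DROP, obstacle) → (M_WAIT, A_WAIT)
  (M_DROP, low_battery) → (M_SCAN, A_WAIT)
  (M_DROP, grasp_ok) → (M_SCAN, A_WAIT)
  (M_DROP, bump) → (M_SCAN, A_HALT)
  (M_DROP, target_seen) → (M_SCAN, A_WAIT)
  (M_DROP, grasp_fail) → (M_SCAN, A_WAIT)  ← event matches
event = grasp_fail selects (M_SCAN, A_WAIT)

mode=M_SCAN action=A_WAIT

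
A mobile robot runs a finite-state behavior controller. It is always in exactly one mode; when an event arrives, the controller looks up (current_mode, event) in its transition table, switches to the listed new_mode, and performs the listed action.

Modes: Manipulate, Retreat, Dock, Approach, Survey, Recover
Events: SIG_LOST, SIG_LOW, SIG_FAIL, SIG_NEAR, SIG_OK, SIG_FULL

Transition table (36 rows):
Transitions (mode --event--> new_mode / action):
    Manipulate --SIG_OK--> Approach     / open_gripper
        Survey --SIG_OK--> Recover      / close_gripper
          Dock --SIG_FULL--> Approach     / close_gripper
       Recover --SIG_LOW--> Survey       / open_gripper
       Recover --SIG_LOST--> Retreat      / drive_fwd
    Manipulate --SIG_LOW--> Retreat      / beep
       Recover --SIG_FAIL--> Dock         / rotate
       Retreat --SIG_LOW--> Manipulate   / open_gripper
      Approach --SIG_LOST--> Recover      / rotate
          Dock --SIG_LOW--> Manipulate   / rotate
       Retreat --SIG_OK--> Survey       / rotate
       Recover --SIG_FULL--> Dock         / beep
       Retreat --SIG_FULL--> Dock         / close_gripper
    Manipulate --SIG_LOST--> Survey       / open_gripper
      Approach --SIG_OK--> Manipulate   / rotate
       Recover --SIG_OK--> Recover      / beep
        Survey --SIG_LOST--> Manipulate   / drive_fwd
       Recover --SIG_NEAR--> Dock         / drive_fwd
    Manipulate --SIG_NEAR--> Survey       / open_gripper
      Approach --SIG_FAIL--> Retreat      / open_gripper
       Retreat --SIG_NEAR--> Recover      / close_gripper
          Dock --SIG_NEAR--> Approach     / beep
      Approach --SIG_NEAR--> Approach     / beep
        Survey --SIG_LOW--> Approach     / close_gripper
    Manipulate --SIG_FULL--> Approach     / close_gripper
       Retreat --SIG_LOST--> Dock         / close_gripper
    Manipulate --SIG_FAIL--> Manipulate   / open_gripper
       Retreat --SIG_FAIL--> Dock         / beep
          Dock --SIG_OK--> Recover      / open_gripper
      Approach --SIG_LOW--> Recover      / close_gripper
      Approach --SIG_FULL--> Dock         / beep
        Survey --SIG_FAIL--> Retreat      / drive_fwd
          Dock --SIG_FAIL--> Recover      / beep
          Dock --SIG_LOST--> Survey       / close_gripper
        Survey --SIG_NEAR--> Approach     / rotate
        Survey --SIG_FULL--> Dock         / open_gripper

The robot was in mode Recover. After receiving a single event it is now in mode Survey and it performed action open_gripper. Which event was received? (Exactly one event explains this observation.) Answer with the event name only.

SIG_LOW

try SIG_LOST: (Recover, SIG_LOST) → (Retreat, drive_fwd)
try SIG_LOW: (Recover, SIG_LOW) → (Survey, open_gripper)  ← matches
try SIG_FAIL: (Recover, SIG_FAIL) → (Dock, rotate)
try SIG_NEAR: (Recover, SIG_NEAR) → (Dock, drive_fwd)
try SIG_OK: (Recover, SIG_OK) → (Recover, beep)
try SIG_FULL: (Recover, SIG_FULL) → (Dock, beep)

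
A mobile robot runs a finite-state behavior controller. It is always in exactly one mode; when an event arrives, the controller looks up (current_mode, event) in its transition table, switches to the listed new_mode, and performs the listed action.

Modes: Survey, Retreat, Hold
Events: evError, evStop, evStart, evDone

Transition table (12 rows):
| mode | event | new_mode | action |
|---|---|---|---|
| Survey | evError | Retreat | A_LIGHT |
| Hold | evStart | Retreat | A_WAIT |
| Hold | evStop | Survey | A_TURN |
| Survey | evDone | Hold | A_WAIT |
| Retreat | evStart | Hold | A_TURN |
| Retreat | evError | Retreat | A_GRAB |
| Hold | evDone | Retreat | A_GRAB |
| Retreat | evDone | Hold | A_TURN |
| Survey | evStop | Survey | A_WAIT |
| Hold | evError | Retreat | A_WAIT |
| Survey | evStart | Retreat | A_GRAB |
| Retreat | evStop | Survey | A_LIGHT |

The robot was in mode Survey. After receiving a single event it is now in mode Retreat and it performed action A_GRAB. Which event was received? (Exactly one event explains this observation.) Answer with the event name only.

evStart

try evError: (Survey, evError) → (Retreat, A_LIGHT)
try evStop: (Survey, evStop) → (Survey, A_WAIT)
try evStart: (Survey, evStart) → (Retreat, A_GRAB)  ← matches
try evDone: (Survey, evDone) → (Hold, A_WAIT)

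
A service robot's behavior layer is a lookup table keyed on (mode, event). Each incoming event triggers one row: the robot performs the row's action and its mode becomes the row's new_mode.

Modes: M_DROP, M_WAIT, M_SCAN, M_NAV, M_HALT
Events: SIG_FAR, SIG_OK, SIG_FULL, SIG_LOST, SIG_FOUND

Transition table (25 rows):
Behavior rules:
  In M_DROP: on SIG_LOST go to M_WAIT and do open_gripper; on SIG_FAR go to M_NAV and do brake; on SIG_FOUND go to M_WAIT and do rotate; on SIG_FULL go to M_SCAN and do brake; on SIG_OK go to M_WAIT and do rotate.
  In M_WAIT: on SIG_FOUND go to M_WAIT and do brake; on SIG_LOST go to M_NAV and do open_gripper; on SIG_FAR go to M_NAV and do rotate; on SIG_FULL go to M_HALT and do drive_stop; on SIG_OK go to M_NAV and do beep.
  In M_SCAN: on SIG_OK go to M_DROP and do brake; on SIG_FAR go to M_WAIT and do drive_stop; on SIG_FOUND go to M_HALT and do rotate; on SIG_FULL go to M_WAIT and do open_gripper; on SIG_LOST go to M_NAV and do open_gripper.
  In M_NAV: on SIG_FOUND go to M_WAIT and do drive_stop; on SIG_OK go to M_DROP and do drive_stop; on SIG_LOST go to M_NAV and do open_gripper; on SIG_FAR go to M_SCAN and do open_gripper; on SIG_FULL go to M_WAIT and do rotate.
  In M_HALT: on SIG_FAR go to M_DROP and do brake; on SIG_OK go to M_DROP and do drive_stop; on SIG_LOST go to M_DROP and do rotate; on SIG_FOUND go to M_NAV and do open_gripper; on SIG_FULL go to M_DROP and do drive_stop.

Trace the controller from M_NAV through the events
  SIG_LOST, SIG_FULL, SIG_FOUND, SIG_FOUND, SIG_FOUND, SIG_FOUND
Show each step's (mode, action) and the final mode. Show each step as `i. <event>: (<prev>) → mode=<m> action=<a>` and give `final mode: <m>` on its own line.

final mode: M_WAIT

1. SIG_LOST: (M_NAV) → mode=M_NAV action=open_gripper
2. SIG_FULL: (M_NAV) → mode=M_WAIT action=rotate
3. SIG_FOUND: (M_WAIT) → mode=M_WAIT action=brake
4. SIG_FOUND: (M_WAIT) → mode=M_WAIT action=brake
5. SIG_FOUND: (M_WAIT) → mode=M_WAIT action=brake
6. SIG_FOUND: (M_WAIT) → mode=M_WAIT action=brake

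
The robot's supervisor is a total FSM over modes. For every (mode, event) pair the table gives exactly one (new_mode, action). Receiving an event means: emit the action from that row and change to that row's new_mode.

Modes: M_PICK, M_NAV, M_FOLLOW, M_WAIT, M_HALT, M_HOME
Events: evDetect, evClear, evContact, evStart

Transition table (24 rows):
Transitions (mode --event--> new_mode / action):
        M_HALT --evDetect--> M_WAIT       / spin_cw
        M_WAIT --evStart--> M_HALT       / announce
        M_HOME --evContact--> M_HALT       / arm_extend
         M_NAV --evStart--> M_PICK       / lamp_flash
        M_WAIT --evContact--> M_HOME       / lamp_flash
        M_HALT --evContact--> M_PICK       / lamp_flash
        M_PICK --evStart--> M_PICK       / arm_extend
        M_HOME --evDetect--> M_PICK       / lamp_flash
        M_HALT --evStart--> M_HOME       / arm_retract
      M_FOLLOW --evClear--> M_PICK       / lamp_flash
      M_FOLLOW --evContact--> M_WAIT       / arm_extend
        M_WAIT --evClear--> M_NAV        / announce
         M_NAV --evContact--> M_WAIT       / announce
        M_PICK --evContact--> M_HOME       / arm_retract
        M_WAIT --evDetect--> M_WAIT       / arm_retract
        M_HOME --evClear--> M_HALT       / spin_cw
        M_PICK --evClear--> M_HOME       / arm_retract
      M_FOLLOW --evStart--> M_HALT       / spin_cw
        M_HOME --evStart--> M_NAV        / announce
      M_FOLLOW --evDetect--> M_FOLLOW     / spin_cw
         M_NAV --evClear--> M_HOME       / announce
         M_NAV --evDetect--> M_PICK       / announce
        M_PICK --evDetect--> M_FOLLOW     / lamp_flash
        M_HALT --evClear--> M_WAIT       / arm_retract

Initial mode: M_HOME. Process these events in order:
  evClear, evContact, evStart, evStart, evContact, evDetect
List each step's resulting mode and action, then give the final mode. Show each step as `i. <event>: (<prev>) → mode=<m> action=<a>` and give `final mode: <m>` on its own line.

final mode: M_PICK

1. evClear: (M_HOME) → mode=M_HALT action=spin_cw
2. evContact: (M_HALT) → mode=M_PICK action=lamp_flash
3. evStart: (M_PICK) → mode=M_PICK action=arm_extend
4. evStart: (M_PICK) → mode=M_PICK action=arm_extend
5. evContact: (M_PICK) → mode=M_HOME action=arm_retract
6. evDetect: (M_HOME) → mode=M_PICK action=lamp_flash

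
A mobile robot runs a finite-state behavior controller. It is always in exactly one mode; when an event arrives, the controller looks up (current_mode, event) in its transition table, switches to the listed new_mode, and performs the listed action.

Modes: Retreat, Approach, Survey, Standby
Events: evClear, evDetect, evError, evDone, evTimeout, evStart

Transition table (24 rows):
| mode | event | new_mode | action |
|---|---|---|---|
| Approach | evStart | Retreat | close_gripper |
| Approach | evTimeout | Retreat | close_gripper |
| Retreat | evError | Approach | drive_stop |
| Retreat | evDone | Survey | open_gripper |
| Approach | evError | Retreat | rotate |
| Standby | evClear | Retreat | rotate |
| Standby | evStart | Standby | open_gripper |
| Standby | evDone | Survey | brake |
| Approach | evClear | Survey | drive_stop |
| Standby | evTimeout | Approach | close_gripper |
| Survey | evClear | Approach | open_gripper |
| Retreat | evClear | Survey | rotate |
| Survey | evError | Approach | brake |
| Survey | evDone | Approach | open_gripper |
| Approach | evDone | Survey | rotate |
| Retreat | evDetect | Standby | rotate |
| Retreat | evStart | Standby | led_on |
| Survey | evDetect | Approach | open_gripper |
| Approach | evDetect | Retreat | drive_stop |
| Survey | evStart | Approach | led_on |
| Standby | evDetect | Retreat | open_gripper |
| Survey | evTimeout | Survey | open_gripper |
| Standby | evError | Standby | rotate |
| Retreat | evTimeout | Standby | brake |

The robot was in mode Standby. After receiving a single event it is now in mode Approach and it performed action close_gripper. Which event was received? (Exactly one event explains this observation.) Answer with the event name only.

try evClear: (Standby, evClear) → (Retreat, rotate)
try evDetect: (Standby, evDetect) → (Retreat, open_gripper)
try evError: (Standby, evError) → (Standby, rotate)
try evDone: (Standby, evDone) → (Survey, brake)
try evTimeout: (Standby, evTimeout) → (Approach, close_gripper)  ← matches
try evStart: (Standby, evStart) → (Standby, open_gripper)

evTimeout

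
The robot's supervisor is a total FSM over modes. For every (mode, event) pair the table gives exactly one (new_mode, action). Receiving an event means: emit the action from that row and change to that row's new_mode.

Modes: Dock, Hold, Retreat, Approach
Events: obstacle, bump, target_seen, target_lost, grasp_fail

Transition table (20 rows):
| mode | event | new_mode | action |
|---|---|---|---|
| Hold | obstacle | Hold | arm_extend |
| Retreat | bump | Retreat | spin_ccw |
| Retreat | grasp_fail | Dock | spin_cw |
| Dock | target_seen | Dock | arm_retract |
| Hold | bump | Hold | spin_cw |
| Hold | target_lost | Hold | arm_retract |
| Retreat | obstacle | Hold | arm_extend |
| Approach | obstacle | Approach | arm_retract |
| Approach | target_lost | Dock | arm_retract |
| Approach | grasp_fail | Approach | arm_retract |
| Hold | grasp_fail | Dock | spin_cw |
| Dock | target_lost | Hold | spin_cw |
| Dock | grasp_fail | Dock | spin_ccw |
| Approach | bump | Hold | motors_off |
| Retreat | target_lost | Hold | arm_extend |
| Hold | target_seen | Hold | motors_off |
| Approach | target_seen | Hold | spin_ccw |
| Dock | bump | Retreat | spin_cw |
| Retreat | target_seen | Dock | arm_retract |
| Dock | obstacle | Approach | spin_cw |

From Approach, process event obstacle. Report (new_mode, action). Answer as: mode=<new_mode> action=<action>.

current mode = Approach; filter table to that mode:
  (Approach, obstacle) → (Approach, arm_retract)  ← event matches
  (Approach, target_lost) → (Dock, arm_retract)
  (Approach, grasp_fail) → (Approach, arm_retract)
  (Approach, bump) → (Hold, motors_off)
  (Approach, target_seen) → (Hold, spin_ccw)
event = obstacle selects (Approach, arm_retract)

mode=Approach action=arm_retract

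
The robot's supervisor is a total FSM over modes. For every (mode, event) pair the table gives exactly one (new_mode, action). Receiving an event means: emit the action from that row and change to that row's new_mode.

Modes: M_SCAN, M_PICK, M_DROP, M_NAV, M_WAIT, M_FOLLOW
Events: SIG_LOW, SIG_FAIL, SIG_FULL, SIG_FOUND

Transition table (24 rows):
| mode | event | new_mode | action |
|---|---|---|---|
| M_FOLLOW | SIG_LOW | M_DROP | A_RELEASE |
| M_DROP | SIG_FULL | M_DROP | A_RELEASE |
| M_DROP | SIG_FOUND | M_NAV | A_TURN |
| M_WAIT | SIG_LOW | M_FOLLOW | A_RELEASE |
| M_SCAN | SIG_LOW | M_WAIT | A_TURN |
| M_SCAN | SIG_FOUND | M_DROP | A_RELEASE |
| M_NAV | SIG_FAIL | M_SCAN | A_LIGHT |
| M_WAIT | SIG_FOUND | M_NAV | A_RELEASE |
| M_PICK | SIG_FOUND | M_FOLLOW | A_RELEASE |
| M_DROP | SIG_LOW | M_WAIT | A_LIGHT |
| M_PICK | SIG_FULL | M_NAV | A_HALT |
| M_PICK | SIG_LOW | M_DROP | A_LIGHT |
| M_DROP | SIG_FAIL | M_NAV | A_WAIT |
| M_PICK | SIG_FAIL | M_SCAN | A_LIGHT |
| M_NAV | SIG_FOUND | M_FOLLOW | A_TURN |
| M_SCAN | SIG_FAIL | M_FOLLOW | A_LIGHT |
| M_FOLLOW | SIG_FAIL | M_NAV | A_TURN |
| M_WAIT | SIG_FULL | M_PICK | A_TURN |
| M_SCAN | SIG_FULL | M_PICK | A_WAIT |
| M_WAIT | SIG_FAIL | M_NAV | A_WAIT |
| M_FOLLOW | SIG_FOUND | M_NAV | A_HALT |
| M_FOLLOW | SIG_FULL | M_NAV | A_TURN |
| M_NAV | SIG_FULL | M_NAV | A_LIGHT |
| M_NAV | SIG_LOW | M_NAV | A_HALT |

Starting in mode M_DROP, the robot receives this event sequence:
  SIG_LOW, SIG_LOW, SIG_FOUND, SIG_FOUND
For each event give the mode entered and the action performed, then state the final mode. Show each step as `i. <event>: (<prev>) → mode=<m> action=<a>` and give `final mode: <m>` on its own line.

1. SIG_LOW: (M_DROP) → mode=M_WAIT action=A_LIGHT
2. SIG_LOW: (M_WAIT) → mode=M_FOLLOW action=A_RELEASE
3. SIG_FOUND: (M_FOLLOW) → mode=M_NAV action=A_HALT
4. SIG_FOUND: (M_NAV) → mode=M_FOLLOW action=A_TURN

final mode: M_FOLLOW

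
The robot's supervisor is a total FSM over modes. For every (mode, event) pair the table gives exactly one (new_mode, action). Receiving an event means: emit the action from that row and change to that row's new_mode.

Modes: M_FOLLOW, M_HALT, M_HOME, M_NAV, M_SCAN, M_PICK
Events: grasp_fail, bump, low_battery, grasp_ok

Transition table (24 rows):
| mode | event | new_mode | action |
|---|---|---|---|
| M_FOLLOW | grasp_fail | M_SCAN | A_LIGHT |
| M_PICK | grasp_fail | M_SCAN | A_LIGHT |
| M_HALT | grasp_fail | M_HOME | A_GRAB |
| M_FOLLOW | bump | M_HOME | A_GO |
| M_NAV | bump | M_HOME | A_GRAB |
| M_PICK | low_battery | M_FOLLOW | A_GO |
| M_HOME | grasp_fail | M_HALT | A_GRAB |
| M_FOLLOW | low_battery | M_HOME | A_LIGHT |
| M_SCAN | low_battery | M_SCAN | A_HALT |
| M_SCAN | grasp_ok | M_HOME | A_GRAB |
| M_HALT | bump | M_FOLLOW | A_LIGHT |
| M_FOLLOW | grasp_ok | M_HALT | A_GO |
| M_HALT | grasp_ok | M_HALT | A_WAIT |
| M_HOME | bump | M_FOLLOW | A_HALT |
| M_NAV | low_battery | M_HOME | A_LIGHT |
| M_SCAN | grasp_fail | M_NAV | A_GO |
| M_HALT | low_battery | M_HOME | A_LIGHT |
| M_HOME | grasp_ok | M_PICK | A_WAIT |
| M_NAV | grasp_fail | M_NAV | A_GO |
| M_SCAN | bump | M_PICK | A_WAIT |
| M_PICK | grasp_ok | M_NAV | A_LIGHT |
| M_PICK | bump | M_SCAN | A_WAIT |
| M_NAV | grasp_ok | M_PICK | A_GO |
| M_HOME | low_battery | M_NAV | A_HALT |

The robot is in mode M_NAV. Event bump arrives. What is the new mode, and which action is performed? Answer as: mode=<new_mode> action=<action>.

mode=M_HOME action=A_GRAB

current mode = M_NAV; filter table to that mode:
  (M_NAV, bump) → (M_HOME, A_GRAB)  ← event matches
  (M_NAV, low_battery) → (M_HOME, A_LIGHT)
  (M_NAV, grasp_fail) → (M_NAV, A_GO)
  (M_NAV, grasp_ok) → (M_PICK, A_GO)
event = bump selects (M_HOME, A_GRAB)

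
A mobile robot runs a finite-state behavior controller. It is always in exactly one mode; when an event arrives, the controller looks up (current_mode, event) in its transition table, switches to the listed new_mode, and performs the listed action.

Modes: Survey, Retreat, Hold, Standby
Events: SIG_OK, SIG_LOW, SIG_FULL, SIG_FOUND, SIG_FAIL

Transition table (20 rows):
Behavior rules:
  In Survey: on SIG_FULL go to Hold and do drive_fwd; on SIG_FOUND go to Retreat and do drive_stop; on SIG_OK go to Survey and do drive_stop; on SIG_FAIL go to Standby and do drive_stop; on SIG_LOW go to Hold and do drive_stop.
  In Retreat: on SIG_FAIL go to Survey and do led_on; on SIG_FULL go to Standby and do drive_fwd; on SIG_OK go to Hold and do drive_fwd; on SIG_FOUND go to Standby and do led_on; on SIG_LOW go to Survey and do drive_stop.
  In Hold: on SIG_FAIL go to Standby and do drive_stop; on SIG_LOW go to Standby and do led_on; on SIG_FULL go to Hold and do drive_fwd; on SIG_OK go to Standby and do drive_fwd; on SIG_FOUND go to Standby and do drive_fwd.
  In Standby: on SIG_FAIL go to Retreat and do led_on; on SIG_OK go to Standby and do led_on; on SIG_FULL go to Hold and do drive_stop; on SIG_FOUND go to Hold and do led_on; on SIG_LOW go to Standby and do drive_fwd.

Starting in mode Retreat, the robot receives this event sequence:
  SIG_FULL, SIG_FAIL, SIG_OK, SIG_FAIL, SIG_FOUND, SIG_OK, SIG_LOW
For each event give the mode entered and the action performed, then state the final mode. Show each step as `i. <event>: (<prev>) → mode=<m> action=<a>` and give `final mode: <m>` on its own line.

1. SIG_FULL: (Retreat) → mode=Standby action=drive_fwd
2. SIG_FAIL: (Standby) → mode=Retreat action=led_on
3. SIG_OK: (Retreat) → mode=Hold action=drive_fwd
4. SIG_FAIL: (Hold) → mode=Standby action=drive_stop
5. SIG_FOUND: (Standby) → mode=Hold action=led_on
6. SIG_OK: (Hold) → mode=Standby action=drive_fwd
7. SIG_LOW: (Standby) → mode=Standby action=drive_fwd

final mode: Standby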